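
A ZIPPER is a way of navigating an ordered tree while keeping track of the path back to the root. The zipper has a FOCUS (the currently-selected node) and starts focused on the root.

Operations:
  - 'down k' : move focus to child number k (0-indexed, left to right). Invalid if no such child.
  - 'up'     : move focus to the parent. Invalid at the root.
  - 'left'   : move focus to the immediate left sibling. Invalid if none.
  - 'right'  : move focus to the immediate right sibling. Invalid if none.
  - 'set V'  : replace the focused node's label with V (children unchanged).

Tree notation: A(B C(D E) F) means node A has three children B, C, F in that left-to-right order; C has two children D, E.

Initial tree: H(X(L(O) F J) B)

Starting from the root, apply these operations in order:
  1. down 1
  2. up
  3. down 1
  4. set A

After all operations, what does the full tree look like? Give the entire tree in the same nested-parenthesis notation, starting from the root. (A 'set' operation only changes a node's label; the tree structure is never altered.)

Step 1 (down 1): focus=B path=1 depth=1 children=[] left=['X'] right=[] parent=H
Step 2 (up): focus=H path=root depth=0 children=['X', 'B'] (at root)
Step 3 (down 1): focus=B path=1 depth=1 children=[] left=['X'] right=[] parent=H
Step 4 (set A): focus=A path=1 depth=1 children=[] left=['X'] right=[] parent=H

Answer: H(X(L(O) F J) A)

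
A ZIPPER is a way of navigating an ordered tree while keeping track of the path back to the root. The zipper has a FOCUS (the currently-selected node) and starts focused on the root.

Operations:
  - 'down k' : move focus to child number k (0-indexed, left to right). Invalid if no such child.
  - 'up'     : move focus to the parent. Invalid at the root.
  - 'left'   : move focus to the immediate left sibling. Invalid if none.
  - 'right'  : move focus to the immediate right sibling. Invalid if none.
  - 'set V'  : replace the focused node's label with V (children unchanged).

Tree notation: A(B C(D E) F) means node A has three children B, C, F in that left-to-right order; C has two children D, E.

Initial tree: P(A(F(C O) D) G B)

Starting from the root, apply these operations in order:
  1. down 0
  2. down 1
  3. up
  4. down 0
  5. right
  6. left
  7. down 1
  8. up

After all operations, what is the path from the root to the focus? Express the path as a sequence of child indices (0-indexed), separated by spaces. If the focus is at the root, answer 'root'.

Answer: 0 0

Derivation:
Step 1 (down 0): focus=A path=0 depth=1 children=['F', 'D'] left=[] right=['G', 'B'] parent=P
Step 2 (down 1): focus=D path=0/1 depth=2 children=[] left=['F'] right=[] parent=A
Step 3 (up): focus=A path=0 depth=1 children=['F', 'D'] left=[] right=['G', 'B'] parent=P
Step 4 (down 0): focus=F path=0/0 depth=2 children=['C', 'O'] left=[] right=['D'] parent=A
Step 5 (right): focus=D path=0/1 depth=2 children=[] left=['F'] right=[] parent=A
Step 6 (left): focus=F path=0/0 depth=2 children=['C', 'O'] left=[] right=['D'] parent=A
Step 7 (down 1): focus=O path=0/0/1 depth=3 children=[] left=['C'] right=[] parent=F
Step 8 (up): focus=F path=0/0 depth=2 children=['C', 'O'] left=[] right=['D'] parent=A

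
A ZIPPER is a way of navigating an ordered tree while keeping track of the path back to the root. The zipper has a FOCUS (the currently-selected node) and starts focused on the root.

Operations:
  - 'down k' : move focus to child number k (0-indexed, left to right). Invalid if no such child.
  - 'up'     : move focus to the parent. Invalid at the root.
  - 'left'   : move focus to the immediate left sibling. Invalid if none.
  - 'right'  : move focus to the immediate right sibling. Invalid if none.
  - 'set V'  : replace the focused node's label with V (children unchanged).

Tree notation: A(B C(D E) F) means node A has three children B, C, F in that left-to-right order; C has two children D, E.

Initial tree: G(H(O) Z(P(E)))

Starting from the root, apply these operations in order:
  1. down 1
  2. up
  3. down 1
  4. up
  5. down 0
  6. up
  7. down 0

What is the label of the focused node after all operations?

Answer: H

Derivation:
Step 1 (down 1): focus=Z path=1 depth=1 children=['P'] left=['H'] right=[] parent=G
Step 2 (up): focus=G path=root depth=0 children=['H', 'Z'] (at root)
Step 3 (down 1): focus=Z path=1 depth=1 children=['P'] left=['H'] right=[] parent=G
Step 4 (up): focus=G path=root depth=0 children=['H', 'Z'] (at root)
Step 5 (down 0): focus=H path=0 depth=1 children=['O'] left=[] right=['Z'] parent=G
Step 6 (up): focus=G path=root depth=0 children=['H', 'Z'] (at root)
Step 7 (down 0): focus=H path=0 depth=1 children=['O'] left=[] right=['Z'] parent=G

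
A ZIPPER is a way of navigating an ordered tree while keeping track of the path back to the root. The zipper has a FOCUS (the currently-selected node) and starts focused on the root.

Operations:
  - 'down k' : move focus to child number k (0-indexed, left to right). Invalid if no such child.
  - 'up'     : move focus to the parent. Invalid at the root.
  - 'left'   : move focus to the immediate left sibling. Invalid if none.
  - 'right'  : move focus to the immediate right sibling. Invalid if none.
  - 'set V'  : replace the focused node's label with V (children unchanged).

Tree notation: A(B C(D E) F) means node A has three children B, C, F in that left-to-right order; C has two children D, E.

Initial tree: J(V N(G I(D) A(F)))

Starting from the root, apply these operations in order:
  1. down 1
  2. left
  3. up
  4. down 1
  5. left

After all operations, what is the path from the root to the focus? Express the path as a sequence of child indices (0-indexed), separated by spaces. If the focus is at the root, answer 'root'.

Step 1 (down 1): focus=N path=1 depth=1 children=['G', 'I', 'A'] left=['V'] right=[] parent=J
Step 2 (left): focus=V path=0 depth=1 children=[] left=[] right=['N'] parent=J
Step 3 (up): focus=J path=root depth=0 children=['V', 'N'] (at root)
Step 4 (down 1): focus=N path=1 depth=1 children=['G', 'I', 'A'] left=['V'] right=[] parent=J
Step 5 (left): focus=V path=0 depth=1 children=[] left=[] right=['N'] parent=J

Answer: 0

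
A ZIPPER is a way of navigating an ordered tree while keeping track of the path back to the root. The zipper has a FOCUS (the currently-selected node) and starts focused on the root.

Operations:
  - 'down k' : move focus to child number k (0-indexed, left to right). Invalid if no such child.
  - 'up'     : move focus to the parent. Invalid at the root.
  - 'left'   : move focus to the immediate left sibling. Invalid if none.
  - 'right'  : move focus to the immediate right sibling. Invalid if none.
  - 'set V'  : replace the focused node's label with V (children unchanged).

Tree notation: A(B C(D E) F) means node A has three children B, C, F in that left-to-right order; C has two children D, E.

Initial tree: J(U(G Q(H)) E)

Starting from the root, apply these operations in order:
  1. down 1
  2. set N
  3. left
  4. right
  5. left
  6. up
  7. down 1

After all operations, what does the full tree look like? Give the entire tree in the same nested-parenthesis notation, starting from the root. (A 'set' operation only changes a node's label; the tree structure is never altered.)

Answer: J(U(G Q(H)) N)

Derivation:
Step 1 (down 1): focus=E path=1 depth=1 children=[] left=['U'] right=[] parent=J
Step 2 (set N): focus=N path=1 depth=1 children=[] left=['U'] right=[] parent=J
Step 3 (left): focus=U path=0 depth=1 children=['G', 'Q'] left=[] right=['N'] parent=J
Step 4 (right): focus=N path=1 depth=1 children=[] left=['U'] right=[] parent=J
Step 5 (left): focus=U path=0 depth=1 children=['G', 'Q'] left=[] right=['N'] parent=J
Step 6 (up): focus=J path=root depth=0 children=['U', 'N'] (at root)
Step 7 (down 1): focus=N path=1 depth=1 children=[] left=['U'] right=[] parent=J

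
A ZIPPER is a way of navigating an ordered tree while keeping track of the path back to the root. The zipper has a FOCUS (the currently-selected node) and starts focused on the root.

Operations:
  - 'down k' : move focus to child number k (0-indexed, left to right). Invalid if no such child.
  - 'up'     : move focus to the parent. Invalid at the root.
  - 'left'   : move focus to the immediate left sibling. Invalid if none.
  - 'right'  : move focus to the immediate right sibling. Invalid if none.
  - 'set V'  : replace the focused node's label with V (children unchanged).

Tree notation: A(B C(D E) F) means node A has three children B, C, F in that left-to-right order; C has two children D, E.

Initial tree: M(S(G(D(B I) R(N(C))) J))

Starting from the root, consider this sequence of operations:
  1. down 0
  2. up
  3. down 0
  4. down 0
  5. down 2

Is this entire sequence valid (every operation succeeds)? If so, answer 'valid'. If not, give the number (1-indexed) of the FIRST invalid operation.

Answer: 5

Derivation:
Step 1 (down 0): focus=S path=0 depth=1 children=['G', 'J'] left=[] right=[] parent=M
Step 2 (up): focus=M path=root depth=0 children=['S'] (at root)
Step 3 (down 0): focus=S path=0 depth=1 children=['G', 'J'] left=[] right=[] parent=M
Step 4 (down 0): focus=G path=0/0 depth=2 children=['D', 'R'] left=[] right=['J'] parent=S
Step 5 (down 2): INVALID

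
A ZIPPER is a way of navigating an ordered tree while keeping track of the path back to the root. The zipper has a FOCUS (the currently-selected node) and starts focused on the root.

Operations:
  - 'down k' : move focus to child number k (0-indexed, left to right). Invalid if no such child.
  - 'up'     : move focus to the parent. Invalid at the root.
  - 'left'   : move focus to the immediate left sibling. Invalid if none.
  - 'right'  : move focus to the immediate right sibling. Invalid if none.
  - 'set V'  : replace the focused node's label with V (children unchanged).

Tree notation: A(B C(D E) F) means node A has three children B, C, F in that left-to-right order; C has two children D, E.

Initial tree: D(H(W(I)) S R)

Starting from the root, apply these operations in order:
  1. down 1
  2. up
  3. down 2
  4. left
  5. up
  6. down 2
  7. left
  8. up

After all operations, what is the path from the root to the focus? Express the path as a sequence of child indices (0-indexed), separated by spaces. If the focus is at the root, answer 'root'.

Step 1 (down 1): focus=S path=1 depth=1 children=[] left=['H'] right=['R'] parent=D
Step 2 (up): focus=D path=root depth=0 children=['H', 'S', 'R'] (at root)
Step 3 (down 2): focus=R path=2 depth=1 children=[] left=['H', 'S'] right=[] parent=D
Step 4 (left): focus=S path=1 depth=1 children=[] left=['H'] right=['R'] parent=D
Step 5 (up): focus=D path=root depth=0 children=['H', 'S', 'R'] (at root)
Step 6 (down 2): focus=R path=2 depth=1 children=[] left=['H', 'S'] right=[] parent=D
Step 7 (left): focus=S path=1 depth=1 children=[] left=['H'] right=['R'] parent=D
Step 8 (up): focus=D path=root depth=0 children=['H', 'S', 'R'] (at root)

Answer: root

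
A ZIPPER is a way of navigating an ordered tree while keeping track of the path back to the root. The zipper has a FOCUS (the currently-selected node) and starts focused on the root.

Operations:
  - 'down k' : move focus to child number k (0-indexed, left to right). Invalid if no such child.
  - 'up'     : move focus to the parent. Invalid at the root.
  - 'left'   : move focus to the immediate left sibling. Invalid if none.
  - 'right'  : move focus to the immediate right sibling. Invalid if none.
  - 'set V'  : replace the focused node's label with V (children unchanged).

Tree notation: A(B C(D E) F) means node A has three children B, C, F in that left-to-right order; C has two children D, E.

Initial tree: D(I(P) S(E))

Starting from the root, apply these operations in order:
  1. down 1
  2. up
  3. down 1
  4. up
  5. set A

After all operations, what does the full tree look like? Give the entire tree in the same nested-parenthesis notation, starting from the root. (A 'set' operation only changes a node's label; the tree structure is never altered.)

Answer: A(I(P) S(E))

Derivation:
Step 1 (down 1): focus=S path=1 depth=1 children=['E'] left=['I'] right=[] parent=D
Step 2 (up): focus=D path=root depth=0 children=['I', 'S'] (at root)
Step 3 (down 1): focus=S path=1 depth=1 children=['E'] left=['I'] right=[] parent=D
Step 4 (up): focus=D path=root depth=0 children=['I', 'S'] (at root)
Step 5 (set A): focus=A path=root depth=0 children=['I', 'S'] (at root)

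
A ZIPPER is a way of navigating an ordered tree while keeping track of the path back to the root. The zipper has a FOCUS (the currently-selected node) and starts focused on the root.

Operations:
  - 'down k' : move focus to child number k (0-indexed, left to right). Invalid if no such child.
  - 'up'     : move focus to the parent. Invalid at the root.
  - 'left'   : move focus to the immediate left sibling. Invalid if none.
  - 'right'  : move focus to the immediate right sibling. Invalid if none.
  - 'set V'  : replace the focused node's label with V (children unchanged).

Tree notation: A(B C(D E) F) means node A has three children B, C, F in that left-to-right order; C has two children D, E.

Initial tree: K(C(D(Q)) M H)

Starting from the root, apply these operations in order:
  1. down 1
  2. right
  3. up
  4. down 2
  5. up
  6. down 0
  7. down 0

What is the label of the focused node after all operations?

Answer: D

Derivation:
Step 1 (down 1): focus=M path=1 depth=1 children=[] left=['C'] right=['H'] parent=K
Step 2 (right): focus=H path=2 depth=1 children=[] left=['C', 'M'] right=[] parent=K
Step 3 (up): focus=K path=root depth=0 children=['C', 'M', 'H'] (at root)
Step 4 (down 2): focus=H path=2 depth=1 children=[] left=['C', 'M'] right=[] parent=K
Step 5 (up): focus=K path=root depth=0 children=['C', 'M', 'H'] (at root)
Step 6 (down 0): focus=C path=0 depth=1 children=['D'] left=[] right=['M', 'H'] parent=K
Step 7 (down 0): focus=D path=0/0 depth=2 children=['Q'] left=[] right=[] parent=C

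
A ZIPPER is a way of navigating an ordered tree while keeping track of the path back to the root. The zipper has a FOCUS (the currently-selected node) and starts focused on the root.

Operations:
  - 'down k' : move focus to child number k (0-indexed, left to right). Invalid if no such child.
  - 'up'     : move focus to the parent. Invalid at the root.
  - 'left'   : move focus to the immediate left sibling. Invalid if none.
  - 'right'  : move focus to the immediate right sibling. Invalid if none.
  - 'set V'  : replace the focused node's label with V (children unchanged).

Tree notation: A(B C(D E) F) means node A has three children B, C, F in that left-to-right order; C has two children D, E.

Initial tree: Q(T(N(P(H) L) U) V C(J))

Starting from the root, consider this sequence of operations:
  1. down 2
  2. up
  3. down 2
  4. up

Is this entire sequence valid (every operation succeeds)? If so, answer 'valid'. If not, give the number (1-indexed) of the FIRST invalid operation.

Answer: valid

Derivation:
Step 1 (down 2): focus=C path=2 depth=1 children=['J'] left=['T', 'V'] right=[] parent=Q
Step 2 (up): focus=Q path=root depth=0 children=['T', 'V', 'C'] (at root)
Step 3 (down 2): focus=C path=2 depth=1 children=['J'] left=['T', 'V'] right=[] parent=Q
Step 4 (up): focus=Q path=root depth=0 children=['T', 'V', 'C'] (at root)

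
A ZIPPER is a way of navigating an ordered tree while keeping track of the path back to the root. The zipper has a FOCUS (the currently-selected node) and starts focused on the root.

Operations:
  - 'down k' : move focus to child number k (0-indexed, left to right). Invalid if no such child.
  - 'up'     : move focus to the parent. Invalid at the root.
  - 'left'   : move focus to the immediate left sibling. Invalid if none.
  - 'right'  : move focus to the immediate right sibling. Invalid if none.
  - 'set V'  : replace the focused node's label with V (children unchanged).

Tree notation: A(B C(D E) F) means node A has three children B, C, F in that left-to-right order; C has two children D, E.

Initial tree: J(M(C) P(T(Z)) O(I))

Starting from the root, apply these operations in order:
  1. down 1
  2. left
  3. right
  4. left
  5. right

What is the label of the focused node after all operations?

Answer: P

Derivation:
Step 1 (down 1): focus=P path=1 depth=1 children=['T'] left=['M'] right=['O'] parent=J
Step 2 (left): focus=M path=0 depth=1 children=['C'] left=[] right=['P', 'O'] parent=J
Step 3 (right): focus=P path=1 depth=1 children=['T'] left=['M'] right=['O'] parent=J
Step 4 (left): focus=M path=0 depth=1 children=['C'] left=[] right=['P', 'O'] parent=J
Step 5 (right): focus=P path=1 depth=1 children=['T'] left=['M'] right=['O'] parent=J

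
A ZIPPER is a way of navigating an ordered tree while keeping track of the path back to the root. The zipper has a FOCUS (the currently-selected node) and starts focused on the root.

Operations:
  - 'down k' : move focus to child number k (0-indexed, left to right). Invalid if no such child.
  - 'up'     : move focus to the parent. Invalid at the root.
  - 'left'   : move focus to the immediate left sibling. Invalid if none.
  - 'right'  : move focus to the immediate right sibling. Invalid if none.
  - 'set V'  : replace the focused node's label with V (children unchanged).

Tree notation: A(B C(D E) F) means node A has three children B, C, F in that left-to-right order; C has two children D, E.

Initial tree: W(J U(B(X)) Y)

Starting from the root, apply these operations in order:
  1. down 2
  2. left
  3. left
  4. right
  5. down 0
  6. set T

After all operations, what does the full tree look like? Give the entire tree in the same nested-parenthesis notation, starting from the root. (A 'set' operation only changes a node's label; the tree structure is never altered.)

Answer: W(J U(T(X)) Y)

Derivation:
Step 1 (down 2): focus=Y path=2 depth=1 children=[] left=['J', 'U'] right=[] parent=W
Step 2 (left): focus=U path=1 depth=1 children=['B'] left=['J'] right=['Y'] parent=W
Step 3 (left): focus=J path=0 depth=1 children=[] left=[] right=['U', 'Y'] parent=W
Step 4 (right): focus=U path=1 depth=1 children=['B'] left=['J'] right=['Y'] parent=W
Step 5 (down 0): focus=B path=1/0 depth=2 children=['X'] left=[] right=[] parent=U
Step 6 (set T): focus=T path=1/0 depth=2 children=['X'] left=[] right=[] parent=U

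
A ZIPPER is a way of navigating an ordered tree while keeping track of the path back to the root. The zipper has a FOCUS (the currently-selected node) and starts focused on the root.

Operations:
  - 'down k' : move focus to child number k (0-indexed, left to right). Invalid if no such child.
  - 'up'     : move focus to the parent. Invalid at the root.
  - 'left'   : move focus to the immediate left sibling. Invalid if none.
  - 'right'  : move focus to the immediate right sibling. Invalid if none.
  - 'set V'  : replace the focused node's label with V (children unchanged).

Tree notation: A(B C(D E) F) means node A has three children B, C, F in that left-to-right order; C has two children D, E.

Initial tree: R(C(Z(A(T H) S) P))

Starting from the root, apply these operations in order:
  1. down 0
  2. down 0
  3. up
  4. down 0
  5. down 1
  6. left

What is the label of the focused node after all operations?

Answer: A

Derivation:
Step 1 (down 0): focus=C path=0 depth=1 children=['Z', 'P'] left=[] right=[] parent=R
Step 2 (down 0): focus=Z path=0/0 depth=2 children=['A', 'S'] left=[] right=['P'] parent=C
Step 3 (up): focus=C path=0 depth=1 children=['Z', 'P'] left=[] right=[] parent=R
Step 4 (down 0): focus=Z path=0/0 depth=2 children=['A', 'S'] left=[] right=['P'] parent=C
Step 5 (down 1): focus=S path=0/0/1 depth=3 children=[] left=['A'] right=[] parent=Z
Step 6 (left): focus=A path=0/0/0 depth=3 children=['T', 'H'] left=[] right=['S'] parent=Z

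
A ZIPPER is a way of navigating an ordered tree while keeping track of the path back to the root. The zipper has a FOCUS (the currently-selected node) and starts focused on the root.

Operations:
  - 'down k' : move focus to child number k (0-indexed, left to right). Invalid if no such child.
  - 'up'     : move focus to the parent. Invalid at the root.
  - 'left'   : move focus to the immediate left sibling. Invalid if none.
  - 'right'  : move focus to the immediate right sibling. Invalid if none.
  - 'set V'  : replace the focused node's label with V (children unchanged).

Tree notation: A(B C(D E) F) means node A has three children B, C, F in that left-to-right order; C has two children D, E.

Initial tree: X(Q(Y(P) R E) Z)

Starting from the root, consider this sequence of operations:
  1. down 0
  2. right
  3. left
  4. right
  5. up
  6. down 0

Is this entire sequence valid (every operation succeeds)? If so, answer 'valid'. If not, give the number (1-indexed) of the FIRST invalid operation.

Answer: valid

Derivation:
Step 1 (down 0): focus=Q path=0 depth=1 children=['Y', 'R', 'E'] left=[] right=['Z'] parent=X
Step 2 (right): focus=Z path=1 depth=1 children=[] left=['Q'] right=[] parent=X
Step 3 (left): focus=Q path=0 depth=1 children=['Y', 'R', 'E'] left=[] right=['Z'] parent=X
Step 4 (right): focus=Z path=1 depth=1 children=[] left=['Q'] right=[] parent=X
Step 5 (up): focus=X path=root depth=0 children=['Q', 'Z'] (at root)
Step 6 (down 0): focus=Q path=0 depth=1 children=['Y', 'R', 'E'] left=[] right=['Z'] parent=X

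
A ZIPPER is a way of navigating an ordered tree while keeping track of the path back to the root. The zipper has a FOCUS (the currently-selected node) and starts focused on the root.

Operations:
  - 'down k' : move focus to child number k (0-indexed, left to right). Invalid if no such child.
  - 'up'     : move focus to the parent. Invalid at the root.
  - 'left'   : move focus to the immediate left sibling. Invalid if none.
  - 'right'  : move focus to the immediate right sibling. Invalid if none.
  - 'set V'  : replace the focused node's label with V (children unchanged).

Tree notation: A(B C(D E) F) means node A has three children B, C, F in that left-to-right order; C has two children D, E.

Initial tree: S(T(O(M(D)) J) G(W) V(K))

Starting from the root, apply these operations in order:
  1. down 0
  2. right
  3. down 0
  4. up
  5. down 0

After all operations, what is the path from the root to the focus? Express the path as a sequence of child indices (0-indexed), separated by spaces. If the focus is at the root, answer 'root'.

Answer: 1 0

Derivation:
Step 1 (down 0): focus=T path=0 depth=1 children=['O', 'J'] left=[] right=['G', 'V'] parent=S
Step 2 (right): focus=G path=1 depth=1 children=['W'] left=['T'] right=['V'] parent=S
Step 3 (down 0): focus=W path=1/0 depth=2 children=[] left=[] right=[] parent=G
Step 4 (up): focus=G path=1 depth=1 children=['W'] left=['T'] right=['V'] parent=S
Step 5 (down 0): focus=W path=1/0 depth=2 children=[] left=[] right=[] parent=G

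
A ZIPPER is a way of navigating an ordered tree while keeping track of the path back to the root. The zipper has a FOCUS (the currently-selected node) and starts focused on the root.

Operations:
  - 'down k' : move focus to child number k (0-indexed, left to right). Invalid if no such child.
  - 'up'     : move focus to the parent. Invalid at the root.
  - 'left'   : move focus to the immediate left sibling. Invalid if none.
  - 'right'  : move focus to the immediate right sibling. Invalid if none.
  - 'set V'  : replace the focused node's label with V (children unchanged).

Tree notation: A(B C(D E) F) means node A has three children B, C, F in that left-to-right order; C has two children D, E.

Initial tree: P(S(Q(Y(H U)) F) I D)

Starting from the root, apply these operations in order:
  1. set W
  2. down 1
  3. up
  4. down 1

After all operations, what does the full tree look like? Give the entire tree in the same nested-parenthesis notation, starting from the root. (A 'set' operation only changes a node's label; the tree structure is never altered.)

Answer: W(S(Q(Y(H U)) F) I D)

Derivation:
Step 1 (set W): focus=W path=root depth=0 children=['S', 'I', 'D'] (at root)
Step 2 (down 1): focus=I path=1 depth=1 children=[] left=['S'] right=['D'] parent=W
Step 3 (up): focus=W path=root depth=0 children=['S', 'I', 'D'] (at root)
Step 4 (down 1): focus=I path=1 depth=1 children=[] left=['S'] right=['D'] parent=W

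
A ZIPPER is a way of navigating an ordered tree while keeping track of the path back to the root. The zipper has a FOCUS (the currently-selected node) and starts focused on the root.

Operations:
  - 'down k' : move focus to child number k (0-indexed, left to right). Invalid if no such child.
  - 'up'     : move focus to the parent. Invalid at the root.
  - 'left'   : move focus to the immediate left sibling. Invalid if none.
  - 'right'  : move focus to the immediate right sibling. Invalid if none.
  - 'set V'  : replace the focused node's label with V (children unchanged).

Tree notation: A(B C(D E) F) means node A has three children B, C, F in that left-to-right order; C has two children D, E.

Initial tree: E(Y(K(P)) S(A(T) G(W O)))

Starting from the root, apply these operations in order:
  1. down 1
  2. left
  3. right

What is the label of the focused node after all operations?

Answer: S

Derivation:
Step 1 (down 1): focus=S path=1 depth=1 children=['A', 'G'] left=['Y'] right=[] parent=E
Step 2 (left): focus=Y path=0 depth=1 children=['K'] left=[] right=['S'] parent=E
Step 3 (right): focus=S path=1 depth=1 children=['A', 'G'] left=['Y'] right=[] parent=E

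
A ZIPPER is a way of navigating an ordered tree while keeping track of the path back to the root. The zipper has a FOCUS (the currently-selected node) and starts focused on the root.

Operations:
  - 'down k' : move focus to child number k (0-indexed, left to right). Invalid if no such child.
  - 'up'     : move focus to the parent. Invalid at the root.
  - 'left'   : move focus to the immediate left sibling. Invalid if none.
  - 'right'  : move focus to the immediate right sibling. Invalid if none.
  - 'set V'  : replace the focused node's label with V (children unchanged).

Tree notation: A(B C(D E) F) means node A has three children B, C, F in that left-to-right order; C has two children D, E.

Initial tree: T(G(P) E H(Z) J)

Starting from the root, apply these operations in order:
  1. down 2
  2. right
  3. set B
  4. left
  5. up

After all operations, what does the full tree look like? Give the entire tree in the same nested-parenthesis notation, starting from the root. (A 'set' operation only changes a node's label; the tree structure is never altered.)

Step 1 (down 2): focus=H path=2 depth=1 children=['Z'] left=['G', 'E'] right=['J'] parent=T
Step 2 (right): focus=J path=3 depth=1 children=[] left=['G', 'E', 'H'] right=[] parent=T
Step 3 (set B): focus=B path=3 depth=1 children=[] left=['G', 'E', 'H'] right=[] parent=T
Step 4 (left): focus=H path=2 depth=1 children=['Z'] left=['G', 'E'] right=['B'] parent=T
Step 5 (up): focus=T path=root depth=0 children=['G', 'E', 'H', 'B'] (at root)

Answer: T(G(P) E H(Z) B)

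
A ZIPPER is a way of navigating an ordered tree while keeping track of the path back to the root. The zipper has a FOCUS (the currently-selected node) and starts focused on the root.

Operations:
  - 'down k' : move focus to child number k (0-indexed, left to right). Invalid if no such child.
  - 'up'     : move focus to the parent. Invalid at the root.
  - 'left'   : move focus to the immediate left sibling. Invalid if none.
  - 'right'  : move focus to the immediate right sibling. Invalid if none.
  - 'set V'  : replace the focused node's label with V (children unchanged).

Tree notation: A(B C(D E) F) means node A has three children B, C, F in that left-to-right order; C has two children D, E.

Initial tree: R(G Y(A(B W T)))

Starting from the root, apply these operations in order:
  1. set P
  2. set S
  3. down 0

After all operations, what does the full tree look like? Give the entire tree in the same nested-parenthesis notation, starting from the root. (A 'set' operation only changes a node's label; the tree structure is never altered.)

Step 1 (set P): focus=P path=root depth=0 children=['G', 'Y'] (at root)
Step 2 (set S): focus=S path=root depth=0 children=['G', 'Y'] (at root)
Step 3 (down 0): focus=G path=0 depth=1 children=[] left=[] right=['Y'] parent=S

Answer: S(G Y(A(B W T)))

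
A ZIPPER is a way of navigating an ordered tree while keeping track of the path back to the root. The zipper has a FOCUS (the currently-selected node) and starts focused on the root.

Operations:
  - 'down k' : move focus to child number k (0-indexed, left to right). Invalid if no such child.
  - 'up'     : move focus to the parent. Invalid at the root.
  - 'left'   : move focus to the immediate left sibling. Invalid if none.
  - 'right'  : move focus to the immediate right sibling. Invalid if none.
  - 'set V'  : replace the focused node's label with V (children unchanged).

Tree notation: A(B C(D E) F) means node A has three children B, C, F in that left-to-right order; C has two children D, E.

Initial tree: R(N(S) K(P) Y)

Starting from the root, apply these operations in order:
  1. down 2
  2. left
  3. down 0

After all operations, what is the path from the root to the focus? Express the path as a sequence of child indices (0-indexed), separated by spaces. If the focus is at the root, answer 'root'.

Answer: 1 0

Derivation:
Step 1 (down 2): focus=Y path=2 depth=1 children=[] left=['N', 'K'] right=[] parent=R
Step 2 (left): focus=K path=1 depth=1 children=['P'] left=['N'] right=['Y'] parent=R
Step 3 (down 0): focus=P path=1/0 depth=2 children=[] left=[] right=[] parent=K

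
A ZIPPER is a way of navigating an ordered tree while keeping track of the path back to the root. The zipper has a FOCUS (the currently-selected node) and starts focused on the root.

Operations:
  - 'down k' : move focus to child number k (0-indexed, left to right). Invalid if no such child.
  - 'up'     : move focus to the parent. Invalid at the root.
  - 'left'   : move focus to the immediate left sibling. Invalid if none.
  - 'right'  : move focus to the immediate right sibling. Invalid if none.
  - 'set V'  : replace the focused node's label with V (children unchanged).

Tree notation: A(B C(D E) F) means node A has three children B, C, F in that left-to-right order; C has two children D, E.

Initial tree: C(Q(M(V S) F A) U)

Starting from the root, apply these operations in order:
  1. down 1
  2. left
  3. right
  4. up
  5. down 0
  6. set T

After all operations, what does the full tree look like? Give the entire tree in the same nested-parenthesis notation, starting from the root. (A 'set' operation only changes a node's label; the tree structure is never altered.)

Answer: C(T(M(V S) F A) U)

Derivation:
Step 1 (down 1): focus=U path=1 depth=1 children=[] left=['Q'] right=[] parent=C
Step 2 (left): focus=Q path=0 depth=1 children=['M', 'F', 'A'] left=[] right=['U'] parent=C
Step 3 (right): focus=U path=1 depth=1 children=[] left=['Q'] right=[] parent=C
Step 4 (up): focus=C path=root depth=0 children=['Q', 'U'] (at root)
Step 5 (down 0): focus=Q path=0 depth=1 children=['M', 'F', 'A'] left=[] right=['U'] parent=C
Step 6 (set T): focus=T path=0 depth=1 children=['M', 'F', 'A'] left=[] right=['U'] parent=C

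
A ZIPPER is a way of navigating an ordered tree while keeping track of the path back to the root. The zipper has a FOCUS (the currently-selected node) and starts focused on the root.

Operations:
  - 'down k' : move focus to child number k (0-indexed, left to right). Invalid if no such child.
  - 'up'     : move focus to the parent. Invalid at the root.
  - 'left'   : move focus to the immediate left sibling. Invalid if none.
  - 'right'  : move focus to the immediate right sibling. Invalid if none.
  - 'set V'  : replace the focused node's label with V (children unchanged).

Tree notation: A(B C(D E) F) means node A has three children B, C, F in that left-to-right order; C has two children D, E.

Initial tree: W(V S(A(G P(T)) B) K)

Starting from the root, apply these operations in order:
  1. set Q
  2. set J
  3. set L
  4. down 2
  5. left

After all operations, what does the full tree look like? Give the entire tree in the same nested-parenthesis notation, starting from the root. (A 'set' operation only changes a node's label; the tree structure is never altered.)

Step 1 (set Q): focus=Q path=root depth=0 children=['V', 'S', 'K'] (at root)
Step 2 (set J): focus=J path=root depth=0 children=['V', 'S', 'K'] (at root)
Step 3 (set L): focus=L path=root depth=0 children=['V', 'S', 'K'] (at root)
Step 4 (down 2): focus=K path=2 depth=1 children=[] left=['V', 'S'] right=[] parent=L
Step 5 (left): focus=S path=1 depth=1 children=['A', 'B'] left=['V'] right=['K'] parent=L

Answer: L(V S(A(G P(T)) B) K)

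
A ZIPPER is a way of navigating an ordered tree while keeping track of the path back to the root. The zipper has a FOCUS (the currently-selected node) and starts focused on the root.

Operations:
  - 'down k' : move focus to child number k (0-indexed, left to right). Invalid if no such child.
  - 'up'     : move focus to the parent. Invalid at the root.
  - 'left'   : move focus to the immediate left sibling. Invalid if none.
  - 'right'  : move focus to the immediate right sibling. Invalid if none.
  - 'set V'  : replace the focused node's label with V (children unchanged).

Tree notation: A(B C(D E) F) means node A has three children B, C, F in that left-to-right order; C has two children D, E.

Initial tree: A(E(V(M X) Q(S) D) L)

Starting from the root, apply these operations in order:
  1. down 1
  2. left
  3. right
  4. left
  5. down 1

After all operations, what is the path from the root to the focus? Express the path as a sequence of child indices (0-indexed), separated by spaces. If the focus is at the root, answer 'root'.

Step 1 (down 1): focus=L path=1 depth=1 children=[] left=['E'] right=[] parent=A
Step 2 (left): focus=E path=0 depth=1 children=['V', 'Q', 'D'] left=[] right=['L'] parent=A
Step 3 (right): focus=L path=1 depth=1 children=[] left=['E'] right=[] parent=A
Step 4 (left): focus=E path=0 depth=1 children=['V', 'Q', 'D'] left=[] right=['L'] parent=A
Step 5 (down 1): focus=Q path=0/1 depth=2 children=['S'] left=['V'] right=['D'] parent=E

Answer: 0 1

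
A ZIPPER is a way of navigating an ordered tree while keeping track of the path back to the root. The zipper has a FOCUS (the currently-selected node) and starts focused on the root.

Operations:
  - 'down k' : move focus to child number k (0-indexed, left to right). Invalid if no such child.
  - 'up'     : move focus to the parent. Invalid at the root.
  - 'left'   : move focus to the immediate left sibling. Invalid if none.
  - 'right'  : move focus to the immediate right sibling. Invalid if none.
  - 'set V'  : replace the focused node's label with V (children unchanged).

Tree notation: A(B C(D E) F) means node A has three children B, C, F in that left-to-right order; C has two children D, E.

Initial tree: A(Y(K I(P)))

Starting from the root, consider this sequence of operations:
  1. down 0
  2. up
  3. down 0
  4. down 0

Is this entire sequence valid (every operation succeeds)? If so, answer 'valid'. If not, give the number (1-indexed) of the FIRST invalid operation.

Answer: valid

Derivation:
Step 1 (down 0): focus=Y path=0 depth=1 children=['K', 'I'] left=[] right=[] parent=A
Step 2 (up): focus=A path=root depth=0 children=['Y'] (at root)
Step 3 (down 0): focus=Y path=0 depth=1 children=['K', 'I'] left=[] right=[] parent=A
Step 4 (down 0): focus=K path=0/0 depth=2 children=[] left=[] right=['I'] parent=Y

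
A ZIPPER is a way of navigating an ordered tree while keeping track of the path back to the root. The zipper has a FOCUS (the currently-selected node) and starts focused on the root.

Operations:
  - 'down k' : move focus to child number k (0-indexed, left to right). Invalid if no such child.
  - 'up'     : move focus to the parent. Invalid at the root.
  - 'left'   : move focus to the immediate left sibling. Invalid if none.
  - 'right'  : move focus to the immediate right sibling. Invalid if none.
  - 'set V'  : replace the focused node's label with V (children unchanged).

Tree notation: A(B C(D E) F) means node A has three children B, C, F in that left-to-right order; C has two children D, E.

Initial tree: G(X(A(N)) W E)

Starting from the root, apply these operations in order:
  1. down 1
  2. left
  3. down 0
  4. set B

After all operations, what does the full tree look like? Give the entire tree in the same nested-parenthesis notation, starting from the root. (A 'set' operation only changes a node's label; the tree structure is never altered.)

Step 1 (down 1): focus=W path=1 depth=1 children=[] left=['X'] right=['E'] parent=G
Step 2 (left): focus=X path=0 depth=1 children=['A'] left=[] right=['W', 'E'] parent=G
Step 3 (down 0): focus=A path=0/0 depth=2 children=['N'] left=[] right=[] parent=X
Step 4 (set B): focus=B path=0/0 depth=2 children=['N'] left=[] right=[] parent=X

Answer: G(X(B(N)) W E)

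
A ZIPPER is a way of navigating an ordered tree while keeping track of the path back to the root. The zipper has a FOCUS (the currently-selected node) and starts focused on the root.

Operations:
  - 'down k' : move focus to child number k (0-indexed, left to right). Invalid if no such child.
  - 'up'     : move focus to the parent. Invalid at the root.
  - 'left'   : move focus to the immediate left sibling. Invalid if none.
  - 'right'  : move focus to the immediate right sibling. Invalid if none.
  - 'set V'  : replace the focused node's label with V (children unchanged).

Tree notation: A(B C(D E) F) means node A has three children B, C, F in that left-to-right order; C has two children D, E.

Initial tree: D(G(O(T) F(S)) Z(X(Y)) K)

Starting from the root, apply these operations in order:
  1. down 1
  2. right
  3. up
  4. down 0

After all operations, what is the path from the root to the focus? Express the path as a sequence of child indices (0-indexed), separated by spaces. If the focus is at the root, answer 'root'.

Answer: 0

Derivation:
Step 1 (down 1): focus=Z path=1 depth=1 children=['X'] left=['G'] right=['K'] parent=D
Step 2 (right): focus=K path=2 depth=1 children=[] left=['G', 'Z'] right=[] parent=D
Step 3 (up): focus=D path=root depth=0 children=['G', 'Z', 'K'] (at root)
Step 4 (down 0): focus=G path=0 depth=1 children=['O', 'F'] left=[] right=['Z', 'K'] parent=D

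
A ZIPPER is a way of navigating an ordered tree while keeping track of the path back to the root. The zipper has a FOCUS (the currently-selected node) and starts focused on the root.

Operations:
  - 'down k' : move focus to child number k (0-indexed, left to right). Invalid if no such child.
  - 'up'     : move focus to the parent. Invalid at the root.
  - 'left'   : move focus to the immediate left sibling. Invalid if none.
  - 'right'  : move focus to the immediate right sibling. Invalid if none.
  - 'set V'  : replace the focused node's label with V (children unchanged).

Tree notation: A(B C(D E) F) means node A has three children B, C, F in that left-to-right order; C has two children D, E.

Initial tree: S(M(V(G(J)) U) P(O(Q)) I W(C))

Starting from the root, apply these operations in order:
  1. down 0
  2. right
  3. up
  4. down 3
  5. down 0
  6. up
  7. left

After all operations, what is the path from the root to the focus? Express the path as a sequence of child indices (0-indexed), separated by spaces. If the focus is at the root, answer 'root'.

Answer: 2

Derivation:
Step 1 (down 0): focus=M path=0 depth=1 children=['V', 'U'] left=[] right=['P', 'I', 'W'] parent=S
Step 2 (right): focus=P path=1 depth=1 children=['O'] left=['M'] right=['I', 'W'] parent=S
Step 3 (up): focus=S path=root depth=0 children=['M', 'P', 'I', 'W'] (at root)
Step 4 (down 3): focus=W path=3 depth=1 children=['C'] left=['M', 'P', 'I'] right=[] parent=S
Step 5 (down 0): focus=C path=3/0 depth=2 children=[] left=[] right=[] parent=W
Step 6 (up): focus=W path=3 depth=1 children=['C'] left=['M', 'P', 'I'] right=[] parent=S
Step 7 (left): focus=I path=2 depth=1 children=[] left=['M', 'P'] right=['W'] parent=S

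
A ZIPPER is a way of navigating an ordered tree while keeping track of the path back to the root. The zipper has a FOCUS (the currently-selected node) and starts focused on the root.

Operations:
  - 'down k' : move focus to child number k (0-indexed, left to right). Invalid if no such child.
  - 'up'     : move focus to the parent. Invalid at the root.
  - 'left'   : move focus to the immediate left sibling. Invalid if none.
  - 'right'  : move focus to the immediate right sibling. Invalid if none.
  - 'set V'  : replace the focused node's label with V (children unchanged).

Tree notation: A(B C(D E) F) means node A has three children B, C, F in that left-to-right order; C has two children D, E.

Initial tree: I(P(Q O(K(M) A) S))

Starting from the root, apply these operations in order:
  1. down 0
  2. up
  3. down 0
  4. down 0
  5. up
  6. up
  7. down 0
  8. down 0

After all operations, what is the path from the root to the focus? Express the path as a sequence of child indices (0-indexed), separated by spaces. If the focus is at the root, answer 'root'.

Answer: 0 0

Derivation:
Step 1 (down 0): focus=P path=0 depth=1 children=['Q', 'O', 'S'] left=[] right=[] parent=I
Step 2 (up): focus=I path=root depth=0 children=['P'] (at root)
Step 3 (down 0): focus=P path=0 depth=1 children=['Q', 'O', 'S'] left=[] right=[] parent=I
Step 4 (down 0): focus=Q path=0/0 depth=2 children=[] left=[] right=['O', 'S'] parent=P
Step 5 (up): focus=P path=0 depth=1 children=['Q', 'O', 'S'] left=[] right=[] parent=I
Step 6 (up): focus=I path=root depth=0 children=['P'] (at root)
Step 7 (down 0): focus=P path=0 depth=1 children=['Q', 'O', 'S'] left=[] right=[] parent=I
Step 8 (down 0): focus=Q path=0/0 depth=2 children=[] left=[] right=['O', 'S'] parent=P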